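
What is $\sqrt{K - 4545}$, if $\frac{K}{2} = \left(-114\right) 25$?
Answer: $i \sqrt{10245} \approx 101.22 i$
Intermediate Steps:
$K = -5700$ ($K = 2 \left(\left(-114\right) 25\right) = 2 \left(-2850\right) = -5700$)
$\sqrt{K - 4545} = \sqrt{-5700 - 4545} = \sqrt{-10245} = i \sqrt{10245}$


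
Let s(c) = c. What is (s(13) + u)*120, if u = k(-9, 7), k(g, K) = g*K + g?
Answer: -7080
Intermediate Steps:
k(g, K) = g + K*g (k(g, K) = K*g + g = g + K*g)
u = -72 (u = -9*(1 + 7) = -9*8 = -72)
(s(13) + u)*120 = (13 - 72)*120 = -59*120 = -7080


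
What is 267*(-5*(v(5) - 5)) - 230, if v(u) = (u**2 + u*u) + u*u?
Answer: -93680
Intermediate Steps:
v(u) = 3*u**2 (v(u) = (u**2 + u**2) + u**2 = 2*u**2 + u**2 = 3*u**2)
267*(-5*(v(5) - 5)) - 230 = 267*(-5*(3*5**2 - 5)) - 230 = 267*(-5*(3*25 - 5)) - 230 = 267*(-5*(75 - 5)) - 230 = 267*(-5*70) - 230 = 267*(-350) - 230 = -93450 - 230 = -93680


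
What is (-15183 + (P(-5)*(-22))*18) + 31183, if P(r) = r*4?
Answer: 23920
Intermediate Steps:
P(r) = 4*r
(-15183 + (P(-5)*(-22))*18) + 31183 = (-15183 + ((4*(-5))*(-22))*18) + 31183 = (-15183 - 20*(-22)*18) + 31183 = (-15183 + 440*18) + 31183 = (-15183 + 7920) + 31183 = -7263 + 31183 = 23920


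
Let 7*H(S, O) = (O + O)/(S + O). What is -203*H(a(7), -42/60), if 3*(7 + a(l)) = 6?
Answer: -406/57 ≈ -7.1228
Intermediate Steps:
a(l) = -5 (a(l) = -7 + (⅓)*6 = -7 + 2 = -5)
H(S, O) = 2*O/(7*(O + S)) (H(S, O) = ((O + O)/(S + O))/7 = ((2*O)/(O + S))/7 = (2*O/(O + S))/7 = 2*O/(7*(O + S)))
-203*H(a(7), -42/60) = -58*(-42/60)/(-42/60 - 5) = -58*(-42*1/60)/(-42*1/60 - 5) = -58*(-7)/(10*(-7/10 - 5)) = -58*(-7)/(10*(-57/10)) = -58*(-7)*(-10)/(10*57) = -203*2/57 = -406/57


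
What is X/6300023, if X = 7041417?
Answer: 7041417/6300023 ≈ 1.1177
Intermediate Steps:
X/6300023 = 7041417/6300023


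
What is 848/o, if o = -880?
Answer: -53/55 ≈ -0.96364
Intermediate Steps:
848/o = 848/(-880) = 848*(-1/880) = -53/55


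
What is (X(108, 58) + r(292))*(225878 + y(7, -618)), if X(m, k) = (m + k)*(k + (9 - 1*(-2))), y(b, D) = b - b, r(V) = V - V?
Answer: 2587206612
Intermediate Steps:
r(V) = 0
y(b, D) = 0
X(m, k) = (11 + k)*(k + m) (X(m, k) = (k + m)*(k + (9 + 2)) = (k + m)*(k + 11) = (k + m)*(11 + k) = (11 + k)*(k + m))
(X(108, 58) + r(292))*(225878 + y(7, -618)) = ((58² + 11*58 + 11*108 + 58*108) + 0)*(225878 + 0) = ((3364 + 638 + 1188 + 6264) + 0)*225878 = (11454 + 0)*225878 = 11454*225878 = 2587206612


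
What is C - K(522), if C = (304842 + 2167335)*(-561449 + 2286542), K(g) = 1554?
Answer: 4264735235907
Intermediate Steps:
C = 4264735237461 (C = 2472177*1725093 = 4264735237461)
C - K(522) = 4264735237461 - 1*1554 = 4264735237461 - 1554 = 4264735235907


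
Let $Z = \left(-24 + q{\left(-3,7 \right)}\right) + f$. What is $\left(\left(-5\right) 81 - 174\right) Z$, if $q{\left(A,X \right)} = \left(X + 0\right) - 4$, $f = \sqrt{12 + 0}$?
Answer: $12159 - 1158 \sqrt{3} \approx 10153.0$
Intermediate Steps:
$f = 2 \sqrt{3}$ ($f = \sqrt{12} = 2 \sqrt{3} \approx 3.4641$)
$q{\left(A,X \right)} = -4 + X$ ($q{\left(A,X \right)} = X - 4 = -4 + X$)
$Z = -21 + 2 \sqrt{3}$ ($Z = \left(-24 + \left(-4 + 7\right)\right) + 2 \sqrt{3} = \left(-24 + 3\right) + 2 \sqrt{3} = -21 + 2 \sqrt{3} \approx -17.536$)
$\left(\left(-5\right) 81 - 174\right) Z = \left(\left(-5\right) 81 - 174\right) \left(-21 + 2 \sqrt{3}\right) = \left(-405 - 174\right) \left(-21 + 2 \sqrt{3}\right) = - 579 \left(-21 + 2 \sqrt{3}\right) = 12159 - 1158 \sqrt{3}$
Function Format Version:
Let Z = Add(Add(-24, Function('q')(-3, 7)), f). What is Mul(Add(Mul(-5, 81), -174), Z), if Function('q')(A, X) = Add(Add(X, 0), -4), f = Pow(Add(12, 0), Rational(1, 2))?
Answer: Add(12159, Mul(-1158, Pow(3, Rational(1, 2)))) ≈ 10153.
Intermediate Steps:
f = Mul(2, Pow(3, Rational(1, 2))) (f = Pow(12, Rational(1, 2)) = Mul(2, Pow(3, Rational(1, 2))) ≈ 3.4641)
Function('q')(A, X) = Add(-4, X) (Function('q')(A, X) = Add(X, -4) = Add(-4, X))
Z = Add(-21, Mul(2, Pow(3, Rational(1, 2)))) (Z = Add(Add(-24, Add(-4, 7)), Mul(2, Pow(3, Rational(1, 2)))) = Add(Add(-24, 3), Mul(2, Pow(3, Rational(1, 2)))) = Add(-21, Mul(2, Pow(3, Rational(1, 2)))) ≈ -17.536)
Mul(Add(Mul(-5, 81), -174), Z) = Mul(Add(Mul(-5, 81), -174), Add(-21, Mul(2, Pow(3, Rational(1, 2))))) = Mul(Add(-405, -174), Add(-21, Mul(2, Pow(3, Rational(1, 2))))) = Mul(-579, Add(-21, Mul(2, Pow(3, Rational(1, 2))))) = Add(12159, Mul(-1158, Pow(3, Rational(1, 2))))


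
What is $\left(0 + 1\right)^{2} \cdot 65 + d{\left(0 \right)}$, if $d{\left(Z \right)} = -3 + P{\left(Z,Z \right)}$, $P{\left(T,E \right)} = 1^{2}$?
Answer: $63$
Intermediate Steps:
$P{\left(T,E \right)} = 1$
$d{\left(Z \right)} = -2$ ($d{\left(Z \right)} = -3 + 1 = -2$)
$\left(0 + 1\right)^{2} \cdot 65 + d{\left(0 \right)} = \left(0 + 1\right)^{2} \cdot 65 - 2 = 1^{2} \cdot 65 - 2 = 1 \cdot 65 - 2 = 65 - 2 = 63$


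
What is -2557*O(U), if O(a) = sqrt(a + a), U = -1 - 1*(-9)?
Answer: -10228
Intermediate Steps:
U = 8 (U = -1 + 9 = 8)
O(a) = sqrt(2)*sqrt(a) (O(a) = sqrt(2*a) = sqrt(2)*sqrt(a))
-2557*O(U) = -2557*sqrt(2)*sqrt(8) = -2557*sqrt(2)*2*sqrt(2) = -2557*4 = -10228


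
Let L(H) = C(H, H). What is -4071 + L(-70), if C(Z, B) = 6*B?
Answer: -4491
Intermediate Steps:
L(H) = 6*H
-4071 + L(-70) = -4071 + 6*(-70) = -4071 - 420 = -4491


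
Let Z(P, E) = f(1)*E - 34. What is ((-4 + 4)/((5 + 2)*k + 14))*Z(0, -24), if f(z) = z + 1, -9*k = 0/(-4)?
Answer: 0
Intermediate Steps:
k = 0 (k = -0/(-4) = -0*(-1)/4 = -1/9*0 = 0)
f(z) = 1 + z
Z(P, E) = -34 + 2*E (Z(P, E) = (1 + 1)*E - 34 = 2*E - 34 = -34 + 2*E)
((-4 + 4)/((5 + 2)*k + 14))*Z(0, -24) = ((-4 + 4)/((5 + 2)*0 + 14))*(-34 + 2*(-24)) = (0/(7*0 + 14))*(-34 - 48) = (0/(0 + 14))*(-82) = (0/14)*(-82) = (0*(1/14))*(-82) = 0*(-82) = 0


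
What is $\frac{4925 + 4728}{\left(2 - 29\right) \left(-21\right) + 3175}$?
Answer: $\frac{9653}{3742} \approx 2.5796$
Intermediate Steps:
$\frac{4925 + 4728}{\left(2 - 29\right) \left(-21\right) + 3175} = \frac{9653}{\left(-27\right) \left(-21\right) + 3175} = \frac{9653}{567 + 3175} = \frac{9653}{3742}$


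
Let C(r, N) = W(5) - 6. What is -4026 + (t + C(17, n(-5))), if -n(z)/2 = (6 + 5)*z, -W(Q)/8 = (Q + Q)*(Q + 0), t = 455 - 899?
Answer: -4876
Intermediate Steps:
t = -444
W(Q) = -16*Q**2 (W(Q) = -8*(Q + Q)*(Q + 0) = -8*2*Q*Q = -16*Q**2)
n(z) = -22*z (n(z) = -2*(6 + 5)*z = -22*z)
C(r, N) = -406 (C(r, N) = -16*5**2 - 6 = -16*25 - 6 = -400 - 6 = -406)
-4026 + (t + C(17, n(-5))) = -4026 + (-444 - 406) = -4026 - 850 = -4876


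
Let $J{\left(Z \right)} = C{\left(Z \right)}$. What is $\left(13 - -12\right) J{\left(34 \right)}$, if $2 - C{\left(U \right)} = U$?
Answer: $-800$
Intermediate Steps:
$C{\left(U \right)} = 2 - U$
$J{\left(Z \right)} = 2 - Z$
$\left(13 - -12\right) J{\left(34 \right)} = \left(13 - -12\right) \left(2 - 34\right) = \left(13 + 12\right) \left(2 - 34\right) = 25 \left(-32\right) = -800$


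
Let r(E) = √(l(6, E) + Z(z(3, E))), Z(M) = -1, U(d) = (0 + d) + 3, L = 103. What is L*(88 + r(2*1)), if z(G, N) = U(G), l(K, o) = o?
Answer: 9167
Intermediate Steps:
U(d) = 3 + d (U(d) = d + 3 = 3 + d)
z(G, N) = 3 + G
r(E) = √(-1 + E) (r(E) = √(E - 1) = √(-1 + E))
L*(88 + r(2*1)) = 103*(88 + √(-1 + 2*1)) = 103*(88 + √(-1 + 2)) = 103*(88 + √1) = 103*(88 + 1) = 103*89 = 9167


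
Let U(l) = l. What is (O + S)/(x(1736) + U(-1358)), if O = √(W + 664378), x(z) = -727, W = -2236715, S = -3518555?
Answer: 703711/417 - I*√1572337/2085 ≈ 1687.6 - 0.6014*I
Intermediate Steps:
O = I*√1572337 (O = √(-2236715 + 664378) = √(-1572337) = I*√1572337 ≈ 1253.9*I)
(O + S)/(x(1736) + U(-1358)) = (I*√1572337 - 3518555)/(-727 - 1358) = (-3518555 + I*√1572337)/(-2085) = (-3518555 + I*√1572337)*(-1/2085) = 703711/417 - I*√1572337/2085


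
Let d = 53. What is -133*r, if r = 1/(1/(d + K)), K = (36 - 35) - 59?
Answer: 665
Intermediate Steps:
K = -58 (K = 1 - 59 = -58)
r = -5 (r = 1/(1/(53 - 58)) = 1/(1/(-5)) = 1/(-1/5) = -5)
-133*r = -133*(-5) = 665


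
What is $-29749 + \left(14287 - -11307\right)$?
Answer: $-4155$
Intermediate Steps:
$-29749 + \left(14287 - -11307\right) = -29749 + \left(14287 + 11307\right) = -29749 + 25594 = -4155$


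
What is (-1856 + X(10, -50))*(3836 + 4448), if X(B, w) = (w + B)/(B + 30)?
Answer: -15383388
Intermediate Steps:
X(B, w) = (B + w)/(30 + B)
(-1856 + X(10, -50))*(3836 + 4448) = (-1856 + (10 - 50)/(30 + 10))*(3836 + 4448) = (-1856 - 40/40)*8284 = (-1856 + (1/40)*(-40))*8284 = (-1856 - 1)*8284 = -1857*8284 = -15383388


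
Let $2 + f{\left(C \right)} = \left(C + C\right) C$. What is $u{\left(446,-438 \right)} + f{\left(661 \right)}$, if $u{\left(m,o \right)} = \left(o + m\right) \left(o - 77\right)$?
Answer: $869720$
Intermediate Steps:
$f{\left(C \right)} = -2 + 2 C^{2}$ ($f{\left(C \right)} = -2 + \left(C + C\right) C = -2 + 2 C C = -2 + 2 C^{2}$)
$u{\left(m,o \right)} = \left(-77 + o\right) \left(m + o\right)$ ($u{\left(m,o \right)} = \left(m + o\right) \left(-77 + o\right) = \left(-77 + o\right) \left(m + o\right)$)
$u{\left(446,-438 \right)} + f{\left(661 \right)} = \left(\left(-438\right)^{2} - 34342 - -33726 + 446 \left(-438\right)\right) - \left(2 - 2 \cdot 661^{2}\right) = \left(191844 - 34342 + 33726 - 195348\right) + \left(-2 + 2 \cdot 436921\right) = -4120 + \left(-2 + 873842\right) = -4120 + 873840 = 869720$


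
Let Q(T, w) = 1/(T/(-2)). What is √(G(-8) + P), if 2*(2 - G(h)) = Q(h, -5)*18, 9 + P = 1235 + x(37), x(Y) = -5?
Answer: √4883/2 ≈ 34.939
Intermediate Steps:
Q(T, w) = -2/T (Q(T, w) = 1/(T*(-½)) = 1/(-T/2) = -2/T)
P = 1221 (P = -9 + (1235 - 5) = -9 + 1230 = 1221)
G(h) = 2 + 18/h (G(h) = 2 - (-2/h)*18/2 = 2 - (-18)/h = 2 + 18/h)
√(G(-8) + P) = √((2 + 18/(-8)) + 1221) = √((2 + 18*(-⅛)) + 1221) = √((2 - 9/4) + 1221) = √(-¼ + 1221) = √(4883/4) = √4883/2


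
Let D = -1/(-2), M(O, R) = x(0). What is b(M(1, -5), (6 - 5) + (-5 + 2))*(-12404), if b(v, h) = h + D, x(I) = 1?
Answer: 18606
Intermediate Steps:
M(O, R) = 1
D = 1/2 (D = -1*(-1/2) = 1/2 ≈ 0.50000)
b(v, h) = 1/2 + h (b(v, h) = h + 1/2 = 1/2 + h)
b(M(1, -5), (6 - 5) + (-5 + 2))*(-12404) = (1/2 + ((6 - 5) + (-5 + 2)))*(-12404) = (1/2 + (1 - 3))*(-12404) = (1/2 - 2)*(-12404) = -3/2*(-12404) = 18606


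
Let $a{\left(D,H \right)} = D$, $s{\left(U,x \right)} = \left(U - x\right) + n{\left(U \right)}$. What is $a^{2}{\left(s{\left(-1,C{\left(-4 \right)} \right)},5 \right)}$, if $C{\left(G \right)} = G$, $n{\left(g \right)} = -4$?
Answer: $1$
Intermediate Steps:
$s{\left(U,x \right)} = -4 + U - x$ ($s{\left(U,x \right)} = \left(U - x\right) - 4 = -4 + U - x$)
$a^{2}{\left(s{\left(-1,C{\left(-4 \right)} \right)},5 \right)} = \left(-4 - 1 - -4\right)^{2} = \left(-4 - 1 + 4\right)^{2} = \left(-1\right)^{2} = 1$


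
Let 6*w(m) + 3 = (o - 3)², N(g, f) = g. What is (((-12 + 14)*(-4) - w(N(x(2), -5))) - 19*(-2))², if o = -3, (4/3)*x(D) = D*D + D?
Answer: 2401/4 ≈ 600.25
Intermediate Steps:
x(D) = 3*D/4 + 3*D²/4 (x(D) = 3*(D*D + D)/4 = 3*(D² + D)/4 = 3*(D + D²)/4 = 3*D/4 + 3*D²/4)
w(m) = 11/2 (w(m) = -½ + (-3 - 3)²/6 = -½ + (⅙)*(-6)² = -½ + (⅙)*36 = -½ + 6 = 11/2)
(((-12 + 14)*(-4) - w(N(x(2), -5))) - 19*(-2))² = (((-12 + 14)*(-4) - 1*11/2) - 19*(-2))² = ((2*(-4) - 11/2) + 38)² = ((-8 - 11/2) + 38)² = (-27/2 + 38)² = (49/2)² = 2401/4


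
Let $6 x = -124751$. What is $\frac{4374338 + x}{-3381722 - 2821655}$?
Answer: $- \frac{26121277}{37220262} \approx -0.7018$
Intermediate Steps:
$x = - \frac{124751}{6}$ ($x = \frac{1}{6} \left(-124751\right) = - \frac{124751}{6} \approx -20792.0$)
$\frac{4374338 + x}{-3381722 - 2821655} = \frac{4374338 - \frac{124751}{6}}{-3381722 - 2821655} = \frac{26121277}{6 \left(-6203377\right)} = \frac{26121277}{6} \left(- \frac{1}{6203377}\right) = - \frac{26121277}{37220262}$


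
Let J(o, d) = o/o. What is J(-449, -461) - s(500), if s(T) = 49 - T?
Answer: 452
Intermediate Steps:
J(o, d) = 1
J(-449, -461) - s(500) = 1 - (49 - 1*500) = 1 - (49 - 500) = 1 - 1*(-451) = 1 + 451 = 452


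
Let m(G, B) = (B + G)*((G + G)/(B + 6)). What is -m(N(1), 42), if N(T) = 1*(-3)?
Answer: 39/8 ≈ 4.8750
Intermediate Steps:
N(T) = -3
m(G, B) = 2*G*(B + G)/(6 + B) (m(G, B) = (B + G)*((2*G)/(6 + B)) = (B + G)*(2*G/(6 + B)) = 2*G*(B + G)/(6 + B))
-m(N(1), 42) = -2*(-3)*(42 - 3)/(6 + 42) = -2*(-3)*39/48 = -1*(-39/8) = 39/8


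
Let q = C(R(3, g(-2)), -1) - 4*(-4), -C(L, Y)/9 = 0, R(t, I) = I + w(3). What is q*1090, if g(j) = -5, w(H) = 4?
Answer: 17440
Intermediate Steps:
R(t, I) = 4 + I (R(t, I) = I + 4 = 4 + I)
C(L, Y) = 0 (C(L, Y) = -9*0 = 0)
q = 16 (q = 0 - 4*(-4) = 0 + 16 = 16)
q*1090 = 16*1090 = 17440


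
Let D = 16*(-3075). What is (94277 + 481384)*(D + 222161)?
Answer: 99566902221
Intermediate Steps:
D = -49200
(94277 + 481384)*(D + 222161) = (94277 + 481384)*(-49200 + 222161) = 575661*172961 = 99566902221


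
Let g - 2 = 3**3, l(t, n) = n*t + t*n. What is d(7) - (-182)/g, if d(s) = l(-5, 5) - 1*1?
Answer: -1297/29 ≈ -44.724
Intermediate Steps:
l(t, n) = 2*n*t (l(t, n) = n*t + n*t = 2*n*t)
d(s) = -51 (d(s) = 2*5*(-5) - 1*1 = -50 - 1 = -51)
g = 29 (g = 2 + 3**3 = 2 + 27 = 29)
d(7) - (-182)/g = -51 - (-182)/29 = -51 - 1*(-182/29) = -51 + 182/29 = -1297/29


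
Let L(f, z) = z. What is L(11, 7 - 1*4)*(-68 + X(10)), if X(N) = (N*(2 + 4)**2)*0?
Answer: -204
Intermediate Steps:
X(N) = 0 (X(N) = (N*6**2)*0 = (N*36)*0 = (36*N)*0 = 0)
L(11, 7 - 1*4)*(-68 + X(10)) = (7 - 1*4)*(-68 + 0) = (7 - 4)*(-68) = 3*(-68) = -204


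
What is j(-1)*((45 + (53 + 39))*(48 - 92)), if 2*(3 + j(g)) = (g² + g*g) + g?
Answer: 15070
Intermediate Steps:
j(g) = -3 + g² + g/2 (j(g) = -3 + ((g² + g*g) + g)/2 = -3 + ((g² + g²) + g)/2 = -3 + (2*g² + g)/2 = -3 + (g + 2*g²)/2 = -3 + (g² + g/2) = -3 + g² + g/2)
j(-1)*((45 + (53 + 39))*(48 - 92)) = (-3 + (-1)² + (½)*(-1))*((45 + (53 + 39))*(48 - 92)) = (-3 + 1 - ½)*((45 + 92)*(-44)) = -685*(-44)/2 = -5/2*(-6028) = 15070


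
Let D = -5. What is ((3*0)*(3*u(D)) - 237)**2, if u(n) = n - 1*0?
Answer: 56169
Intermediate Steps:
u(n) = n (u(n) = n + 0 = n)
((3*0)*(3*u(D)) - 237)**2 = ((3*0)*(3*(-5)) - 237)**2 = (0*(-15) - 237)**2 = (0 - 237)**2 = (-237)**2 = 56169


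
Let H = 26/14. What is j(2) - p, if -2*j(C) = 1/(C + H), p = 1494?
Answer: -80683/54 ≈ -1494.1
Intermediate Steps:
H = 13/7 (H = 26*(1/14) = 13/7 ≈ 1.8571)
j(C) = -1/(2*(13/7 + C)) (j(C) = -1/(2*(C + 13/7)) = -1/(2*(13/7 + C)))
j(2) - p = -7/(26 + 14*2) - 1*1494 = -7/(26 + 28) - 1494 = -7/54 - 1494 = -80683/54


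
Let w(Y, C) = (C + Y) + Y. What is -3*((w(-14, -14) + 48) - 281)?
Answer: 825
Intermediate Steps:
w(Y, C) = C + 2*Y
-3*((w(-14, -14) + 48) - 281) = -3*(((-14 + 2*(-14)) + 48) - 281) = -3*(((-14 - 28) + 48) - 281) = -3*((-42 + 48) - 281) = -3*(6 - 281) = -3*(-275) = 825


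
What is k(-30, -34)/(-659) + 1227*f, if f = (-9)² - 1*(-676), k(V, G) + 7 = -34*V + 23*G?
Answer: 612104670/659 ≈ 9.2884e+5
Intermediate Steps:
k(V, G) = -7 - 34*V + 23*G (k(V, G) = -7 + (-34*V + 23*G) = -7 - 34*V + 23*G)
f = 757 (f = 81 + 676 = 757)
k(-30, -34)/(-659) + 1227*f = (-7 - 34*(-30) + 23*(-34))/(-659) + 1227*757 = (-7 + 1020 - 782)*(-1/659) + 928839 = 231*(-1/659) + 928839 = -231/659 + 928839 = 612104670/659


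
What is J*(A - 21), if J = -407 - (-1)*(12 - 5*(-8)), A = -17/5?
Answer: 8662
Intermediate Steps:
A = -17/5 (A = -17*⅕ = -17/5 ≈ -3.4000)
J = -355 (J = -407 - (-1)*(12 + 40) = -407 - (-1)*52 = -407 - 1*(-52) = -407 + 52 = -355)
J*(A - 21) = -355*(-17/5 - 21) = -355*(-122/5) = 8662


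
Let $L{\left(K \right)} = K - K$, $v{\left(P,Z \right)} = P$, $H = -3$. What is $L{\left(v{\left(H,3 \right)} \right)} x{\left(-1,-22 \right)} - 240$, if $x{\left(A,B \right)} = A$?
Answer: $-240$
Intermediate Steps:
$L{\left(K \right)} = 0$
$L{\left(v{\left(H,3 \right)} \right)} x{\left(-1,-22 \right)} - 240 = 0 \left(-1\right) - 240 = 0 - 240 = -240$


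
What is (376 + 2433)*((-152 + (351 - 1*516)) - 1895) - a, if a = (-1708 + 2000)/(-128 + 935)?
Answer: -5014301248/807 ≈ -6.2135e+6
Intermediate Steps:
a = 292/807 ≈ 0.36183
(376 + 2433)*((-152 + (351 - 1*516)) - 1895) - a = (376 + 2433)*((-152 + (351 - 1*516)) - 1895) - 1*292/807 = 2809*((-152 + (351 - 516)) - 1895) - 292/807 = 2809*((-152 - 165) - 1895) - 292/807 = 2809*(-317 - 1895) - 292/807 = 2809*(-2212) - 292/807 = -6213508 - 292/807 = -5014301248/807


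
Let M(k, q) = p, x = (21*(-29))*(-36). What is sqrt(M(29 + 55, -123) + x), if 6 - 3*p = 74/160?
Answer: sqrt(78933045)/60 ≈ 148.07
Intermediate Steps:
x = 21924 (x = -609*(-36) = 21924)
p = 443/240 (p = 2 - 74/(3*160) = 2 - 1/3*37/80 = 2 - 37/240 = 443/240 ≈ 1.8458)
M(k, q) = 443/240
sqrt(M(29 + 55, -123) + x) = sqrt(443/240 + 21924) = sqrt(5262203/240) = sqrt(78933045)/60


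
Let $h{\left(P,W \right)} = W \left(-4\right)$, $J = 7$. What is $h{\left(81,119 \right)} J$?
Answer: $-3332$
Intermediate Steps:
$h{\left(P,W \right)} = - 4 W$
$h{\left(81,119 \right)} J = \left(-4\right) 119 \cdot 7 = \left(-476\right) 7 = -3332$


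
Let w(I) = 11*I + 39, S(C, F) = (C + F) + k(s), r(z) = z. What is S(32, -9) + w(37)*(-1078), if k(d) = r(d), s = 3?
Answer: -480762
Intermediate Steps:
k(d) = d
S(C, F) = 3 + C + F (S(C, F) = (C + F) + 3 = 3 + C + F)
w(I) = 39 + 11*I
S(32, -9) + w(37)*(-1078) = (3 + 32 - 9) + (39 + 11*37)*(-1078) = 26 + (39 + 407)*(-1078) = 26 + 446*(-1078) = 26 - 480788 = -480762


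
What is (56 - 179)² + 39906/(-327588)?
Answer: 826006491/54598 ≈ 15129.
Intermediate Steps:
(56 - 179)² + 39906/(-327588) = (-123)² + 39906*(-1/327588) = 15129 - 6651/54598 = 826006491/54598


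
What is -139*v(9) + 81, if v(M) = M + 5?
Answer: -1865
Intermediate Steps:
v(M) = 5 + M
-139*v(9) + 81 = -139*(5 + 9) + 81 = -139*14 + 81 = -1946 + 81 = -1865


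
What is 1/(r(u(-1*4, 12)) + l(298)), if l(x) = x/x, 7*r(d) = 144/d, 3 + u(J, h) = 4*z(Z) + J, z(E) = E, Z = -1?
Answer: -77/67 ≈ -1.1493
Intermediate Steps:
u(J, h) = -7 + J (u(J, h) = -3 + (4*(-1) + J) = -3 + (-4 + J) = -7 + J)
r(d) = 144/(7*d) (r(d) = (144/d)/7 = 144/(7*d))
l(x) = 1
1/(r(u(-1*4, 12)) + l(298)) = 1/(144/(7*(-7 - 1*4)) + 1) = 1/(144/(7*(-7 - 4)) + 1) = 1/((144/7)/(-11) + 1) = 1/((144/7)*(-1/11) + 1) = 1/(-144/77 + 1) = 1/(-67/77) = -77/67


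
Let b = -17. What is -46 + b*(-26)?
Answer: 396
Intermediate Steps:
-46 + b*(-26) = -46 - 17*(-26) = -46 + 442 = 396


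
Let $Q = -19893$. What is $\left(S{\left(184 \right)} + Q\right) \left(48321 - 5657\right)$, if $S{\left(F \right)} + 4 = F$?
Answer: $-841035432$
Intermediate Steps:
$S{\left(F \right)} = -4 + F$
$\left(S{\left(184 \right)} + Q\right) \left(48321 - 5657\right) = \left(\left(-4 + 184\right) - 19893\right) \left(48321 - 5657\right) = \left(180 - 19893\right) 42664 = \left(-19713\right) 42664 = -841035432$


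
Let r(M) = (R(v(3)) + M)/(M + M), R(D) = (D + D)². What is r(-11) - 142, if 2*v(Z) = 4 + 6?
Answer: -3213/22 ≈ -146.05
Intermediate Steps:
v(Z) = 5 (v(Z) = (4 + 6)/2 = (½)*10 = 5)
R(D) = 4*D² (R(D) = (2*D)² = 4*D²)
r(M) = (100 + M)/(2*M) (r(M) = (4*5² + M)/(M + M) = (4*25 + M)/((2*M)) = (100 + M)*(1/(2*M)) = (100 + M)/(2*M))
r(-11) - 142 = (½)*(100 - 11)/(-11) - 142 = (½)*(-1/11)*89 - 142 = -89/22 - 142 = -3213/22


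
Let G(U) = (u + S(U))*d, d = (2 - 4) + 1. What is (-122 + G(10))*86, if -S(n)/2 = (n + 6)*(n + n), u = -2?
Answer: 44720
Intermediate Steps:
S(n) = -4*n*(6 + n) (S(n) = -2*(n + 6)*(n + n) = -2*(6 + n)*2*n = -4*n*(6 + n))
d = -1 (d = -2 + 1 = -1)
G(U) = 2 + 4*U*(6 + U) (G(U) = (-2 - 4*U*(6 + U))*(-1) = 2 + 4*U*(6 + U))
(-122 + G(10))*86 = (-122 + (2 + 4*10*(6 + 10)))*86 = (-122 + (2 + 4*10*16))*86 = (-122 + (2 + 640))*86 = (-122 + 642)*86 = 520*86 = 44720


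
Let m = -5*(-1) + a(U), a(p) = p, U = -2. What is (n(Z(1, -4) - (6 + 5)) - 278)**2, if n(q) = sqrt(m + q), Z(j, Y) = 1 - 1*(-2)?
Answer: (278 - I*sqrt(5))**2 ≈ 77279.0 - 1243.0*I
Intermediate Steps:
Z(j, Y) = 3 (Z(j, Y) = 1 + 2 = 3)
m = 3 (m = -5*(-1) - 2 = 5 - 2 = 3)
n(q) = sqrt(3 + q)
(n(Z(1, -4) - (6 + 5)) - 278)**2 = (sqrt(3 + (3 - (6 + 5))) - 278)**2 = (sqrt(3 + (3 - 1*11)) - 278)**2 = (sqrt(3 + (3 - 11)) - 278)**2 = (sqrt(3 - 8) - 278)**2 = (sqrt(-5) - 278)**2 = (I*sqrt(5) - 278)**2 = (-278 + I*sqrt(5))**2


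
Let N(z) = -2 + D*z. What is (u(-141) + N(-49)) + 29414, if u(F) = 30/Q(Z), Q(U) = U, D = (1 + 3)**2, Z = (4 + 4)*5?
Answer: 114515/4 ≈ 28629.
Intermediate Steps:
Z = 40 (Z = 8*5 = 40)
D = 16 (D = 4**2 = 16)
u(F) = 3/4 (u(F) = 30/40 = 30*(1/40) = 3/4)
N(z) = -2 + 16*z
(u(-141) + N(-49)) + 29414 = (3/4 + (-2 + 16*(-49))) + 29414 = (3/4 + (-2 - 784)) + 29414 = (3/4 - 786) + 29414 = -3141/4 + 29414 = 114515/4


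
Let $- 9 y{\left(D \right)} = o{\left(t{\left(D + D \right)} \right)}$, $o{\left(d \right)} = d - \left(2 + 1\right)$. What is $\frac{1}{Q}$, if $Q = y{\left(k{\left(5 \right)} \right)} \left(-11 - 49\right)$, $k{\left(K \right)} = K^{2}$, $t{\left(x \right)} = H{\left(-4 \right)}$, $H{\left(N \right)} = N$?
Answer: $- \frac{3}{140} \approx -0.021429$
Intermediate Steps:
$t{\left(x \right)} = -4$
$o{\left(d \right)} = -3 + d$ ($o{\left(d \right)} = d - 3 = -3 + d$)
$y{\left(D \right)} = \frac{7}{9}$ ($y{\left(D \right)} = - \frac{-3 - 4}{9} = \left(- \frac{1}{9}\right) \left(-7\right) = \frac{7}{9}$)
$Q = - \frac{140}{3}$ ($Q = \frac{7 \left(-11 - 49\right)}{9} = \frac{7}{9} \left(-60\right) = - \frac{140}{3} \approx -46.667$)
$\frac{1}{Q} = \frac{1}{- \frac{140}{3}} = - \frac{3}{140}$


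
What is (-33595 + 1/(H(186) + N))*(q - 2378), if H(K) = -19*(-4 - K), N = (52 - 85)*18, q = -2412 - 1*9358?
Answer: 358377749703/754 ≈ 4.7530e+8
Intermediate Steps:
q = -11770 (q = -2412 - 9358 = -11770)
N = -594 (N = -33*18 = -594)
H(K) = 76 + 19*K
(-33595 + 1/(H(186) + N))*(q - 2378) = (-33595 + 1/((76 + 19*186) - 594))*(-11770 - 2378) = (-33595 + 1/((76 + 3534) - 594))*(-14148) = (-33595 + 1/(3610 - 594))*(-14148) = (-33595 + 1/3016)*(-14148) = -101322519/3016*(-14148) = 358377749703/754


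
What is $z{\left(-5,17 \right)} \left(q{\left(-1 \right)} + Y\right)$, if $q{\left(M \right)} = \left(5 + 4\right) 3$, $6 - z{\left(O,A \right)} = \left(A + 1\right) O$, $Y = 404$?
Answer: $41376$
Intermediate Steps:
$z{\left(O,A \right)} = 6 - O \left(1 + A\right)$ ($z{\left(O,A \right)} = 6 - \left(A + 1\right) O = 6 - \left(1 + A\right) O = 6 - O \left(1 + A\right)$)
$q{\left(M \right)} = 27$ ($q{\left(M \right)} = 9 \cdot 3 = 27$)
$z{\left(-5,17 \right)} \left(q{\left(-1 \right)} + Y\right) = \left(6 - -5 - 17 \left(-5\right)\right) \left(27 + 404\right) = \left(6 + 5 + 85\right) 431 = 96 \cdot 431 = 41376$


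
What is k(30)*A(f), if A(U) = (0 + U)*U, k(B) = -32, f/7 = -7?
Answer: -76832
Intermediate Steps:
f = -49 (f = 7*(-7) = -49)
A(U) = U² (A(U) = U*U = U²)
k(30)*A(f) = -32*(-49)² = -32*2401 = -76832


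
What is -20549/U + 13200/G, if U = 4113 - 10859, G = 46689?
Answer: 349486487/104987998 ≈ 3.3288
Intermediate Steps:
U = -6746
-20549/U + 13200/G = -20549/(-6746) + 13200/46689 = -20549*(-1/6746) + 13200*(1/46689) = 20549/6746 + 4400/15563 = 349486487/104987998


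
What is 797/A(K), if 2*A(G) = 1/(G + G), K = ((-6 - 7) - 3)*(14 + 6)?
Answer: -1020160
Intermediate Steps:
K = -320 (K = (-13 - 3)*20 = -16*20 = -320)
A(G) = 1/(4*G) (A(G) = 1/(2*(G + G)) = 1/(2*((2*G))) = (1/(2*G))/2 = 1/(4*G))
797/A(K) = 797/(((1/4)/(-320))) = 797/(((1/4)*(-1/320))) = 797/(-1/1280) = 797*(-1280) = -1020160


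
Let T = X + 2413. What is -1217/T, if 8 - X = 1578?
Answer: -1217/843 ≈ -1.4437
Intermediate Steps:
X = -1570 (X = 8 - 1*1578 = 8 - 1578 = -1570)
T = 843 (T = -1570 + 2413 = 843)
-1217/T = -1217/843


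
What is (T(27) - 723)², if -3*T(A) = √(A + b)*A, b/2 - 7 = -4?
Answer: 525402 + 13014*√33 ≈ 6.0016e+5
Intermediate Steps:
b = 6 (b = 14 + 2*(-4) = 14 - 8 = 6)
T(A) = -A*√(6 + A)/3 (T(A) = -√(A + 6)*A/3 = -√(6 + A)*A/3 = -A*√(6 + A)/3)
(T(27) - 723)² = (-⅓*27*√(6 + 27) - 723)² = (-⅓*27*√33 - 723)² = (-9*√33 - 723)² = (-723 - 9*√33)²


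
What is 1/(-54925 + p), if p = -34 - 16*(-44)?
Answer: -1/54255 ≈ -1.8431e-5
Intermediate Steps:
p = 670 (p = -34 + 704 = 670)
1/(-54925 + p) = 1/(-54925 + 670) = 1/(-54255) = -1/54255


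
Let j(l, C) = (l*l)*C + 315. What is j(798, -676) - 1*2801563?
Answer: -433280752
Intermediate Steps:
j(l, C) = 315 + C*l² (j(l, C) = l²*C + 315 = C*l² + 315 = 315 + C*l²)
j(798, -676) - 1*2801563 = (315 - 676*798²) - 1*2801563 = (315 - 676*636804) - 2801563 = (315 - 430479504) - 2801563 = -430479189 - 2801563 = -433280752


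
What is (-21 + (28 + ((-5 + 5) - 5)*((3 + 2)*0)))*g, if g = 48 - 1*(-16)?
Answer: 448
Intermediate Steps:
g = 64 (g = 48 + 16 = 64)
(-21 + (28 + ((-5 + 5) - 5)*((3 + 2)*0)))*g = (-21 + (28 + ((-5 + 5) - 5)*((3 + 2)*0)))*64 = (-21 + (28 + (0 - 5)*(5*0)))*64 = (-21 + (28 - 5*0))*64 = (-21 + (28 + 0))*64 = (-21 + 28)*64 = 7*64 = 448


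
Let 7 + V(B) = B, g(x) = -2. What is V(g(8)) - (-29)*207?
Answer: 5994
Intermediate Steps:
V(B) = -7 + B
V(g(8)) - (-29)*207 = (-7 - 2) - (-29)*207 = -9 - 1*(-6003) = -9 + 6003 = 5994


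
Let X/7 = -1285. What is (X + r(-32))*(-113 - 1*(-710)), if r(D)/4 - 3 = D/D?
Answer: -5360463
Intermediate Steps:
X = -8995 (X = 7*(-1285) = -8995)
r(D) = 16 (r(D) = 12 + 4*(D/D) = 12 + 4*1 = 12 + 4 = 16)
(X + r(-32))*(-113 - 1*(-710)) = (-8995 + 16)*(-113 - 1*(-710)) = -8979*(-113 + 710) = -8979*597 = -5360463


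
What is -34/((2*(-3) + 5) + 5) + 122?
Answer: 227/2 ≈ 113.50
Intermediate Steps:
-34/((2*(-3) + 5) + 5) + 122 = -34/((-6 + 5) + 5) + 122 = -34/(-1 + 5) + 122 = -34/4 + 122 = -34*¼ + 122 = -17/2 + 122 = 227/2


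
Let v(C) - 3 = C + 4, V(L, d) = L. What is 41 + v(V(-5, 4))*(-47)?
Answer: -53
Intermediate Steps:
v(C) = 7 + C (v(C) = 3 + (C + 4) = 3 + (4 + C) = 7 + C)
41 + v(V(-5, 4))*(-47) = 41 + (7 - 5)*(-47) = 41 + 2*(-47) = 41 - 94 = -53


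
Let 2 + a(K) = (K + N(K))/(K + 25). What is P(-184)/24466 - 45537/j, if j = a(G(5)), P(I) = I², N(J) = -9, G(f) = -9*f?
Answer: -5570422714/85631 ≈ -65052.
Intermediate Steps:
a(K) = -2 + (-9 + K)/(25 + K) (a(K) = -2 + (K - 9)/(K + 25) = -2 + (-9 + K)/(25 + K))
j = 7/10 (j = (-59 - (-9)*5)/(25 - 9*5) = (-59 - 1*(-45))/(25 - 45) = (-59 + 45)/(-20) = -1/20*(-14) = 7/10 ≈ 0.70000)
P(-184)/24466 - 45537/j = (-184)²/24466 - 45537/7/10 = 33856*(1/24466) - 45537*10/7 = 16928/12233 - 455370/7 = -5570422714/85631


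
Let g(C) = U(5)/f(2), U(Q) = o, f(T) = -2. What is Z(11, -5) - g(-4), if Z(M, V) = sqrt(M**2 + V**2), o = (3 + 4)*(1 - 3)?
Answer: -7 + sqrt(146) ≈ 5.0830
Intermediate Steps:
o = -14 (o = 7*(-2) = -14)
U(Q) = -14
g(C) = 7 (g(C) = -14/(-2) = -14*(-1/2) = 7)
Z(11, -5) - g(-4) = sqrt(11**2 + (-5)**2) - 1*7 = sqrt(121 + 25) - 7 = sqrt(146) - 7 = -7 + sqrt(146)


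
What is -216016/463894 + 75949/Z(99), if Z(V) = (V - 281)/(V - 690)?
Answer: 10411120680017/42214354 ≈ 2.4663e+5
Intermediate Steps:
Z(V) = (-281 + V)/(-690 + V)
-216016/463894 + 75949/Z(99) = -216016/463894 + 75949/(((-281 + 99)/(-690 + 99))) = -216016*1/463894 + 75949/((-182/(-591))) = -108008/231947 + 75949/((-1/591*(-182))) = -108008/231947 + 75949/(182/591) = -108008/231947 + 75949*(591/182) = -108008/231947 + 44885859/182 = 10411120680017/42214354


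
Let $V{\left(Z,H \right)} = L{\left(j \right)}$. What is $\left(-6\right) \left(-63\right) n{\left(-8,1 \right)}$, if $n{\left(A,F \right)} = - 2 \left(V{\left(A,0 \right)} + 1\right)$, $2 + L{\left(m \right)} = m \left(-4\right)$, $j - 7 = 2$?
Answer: $27972$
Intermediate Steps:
$j = 9$ ($j = 7 + 2 = 9$)
$L{\left(m \right)} = -2 - 4 m$ ($L{\left(m \right)} = -2 + m \left(-4\right) = -2 - 4 m$)
$V{\left(Z,H \right)} = -38$ ($V{\left(Z,H \right)} = -2 - 36 = -38$)
$n{\left(A,F \right)} = 74$ ($n{\left(A,F \right)} = - 2 \left(-38 + 1\right) = \left(-2\right) \left(-37\right) = 74$)
$\left(-6\right) \left(-63\right) n{\left(-8,1 \right)} = \left(-6\right) \left(-63\right) 74 = 378 \cdot 74 = 27972$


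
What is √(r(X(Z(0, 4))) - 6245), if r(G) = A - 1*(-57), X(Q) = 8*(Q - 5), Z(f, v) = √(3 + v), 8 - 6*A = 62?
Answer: I*√6197 ≈ 78.721*I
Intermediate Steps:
A = -9 (A = 4/3 - ⅙*62 = 4/3 - 31/3 = -9)
X(Q) = -40 + 8*Q (X(Q) = 8*(-5 + Q) = -40 + 8*Q)
r(G) = 48 (r(G) = -9 - 1*(-57) = -9 + 57 = 48)
√(r(X(Z(0, 4))) - 6245) = √(48 - 6245) = √(-6197) = I*√6197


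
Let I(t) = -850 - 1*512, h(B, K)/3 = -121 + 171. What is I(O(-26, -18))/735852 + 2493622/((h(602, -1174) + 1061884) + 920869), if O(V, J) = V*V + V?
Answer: 23490205411/18706706902 ≈ 1.2557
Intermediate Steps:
h(B, K) = 150 (h(B, K) = 3*(-121 + 171) = 3*50 = 150)
O(V, J) = V + V**2 (O(V, J) = V**2 + V = V + V**2)
I(t) = -1362 (I(t) = -850 - 512 = -1362)
I(O(-26, -18))/735852 + 2493622/((h(602, -1174) + 1061884) + 920869) = -1362/735852 + 2493622/((150 + 1061884) + 920869) = -1362*1/735852 + 2493622/(1062034 + 920869) = -227/122642 + 2493622/1982903 = 23490205411/18706706902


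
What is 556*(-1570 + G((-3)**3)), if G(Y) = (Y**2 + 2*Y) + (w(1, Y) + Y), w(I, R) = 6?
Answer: -509296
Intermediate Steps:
G(Y) = 6 + Y**2 + 3*Y (G(Y) = (Y**2 + 2*Y) + (6 + Y) = 6 + Y**2 + 3*Y)
556*(-1570 + G((-3)**3)) = 556*(-1570 + (6 + ((-3)**3)**2 + 3*(-3)**3)) = 556*(-1570 + (6 + (-27)**2 + 3*(-27))) = 556*(-1570 + (6 + 729 - 81)) = 556*(-1570 + 654) = 556*(-916) = -509296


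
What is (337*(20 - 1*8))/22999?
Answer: 4044/22999 ≈ 0.17583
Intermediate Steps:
(337*(20 - 1*8))/22999 = (337*(20 - 8))*(1/22999) = (337*12)*(1/22999) = 4044*(1/22999) = 4044/22999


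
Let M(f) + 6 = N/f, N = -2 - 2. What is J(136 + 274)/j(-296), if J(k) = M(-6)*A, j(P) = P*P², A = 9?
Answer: 3/1620896 ≈ 1.8508e-6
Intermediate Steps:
N = -4
j(P) = P³
M(f) = -6 - 4/f
J(k) = -48 (J(k) = (-6 - 4/(-6))*9 = (-6 - 4*(-⅙))*9 = (-6 + ⅔)*9 = -16/3*9 = -48)
J(136 + 274)/j(-296) = -48/((-296)³) = -48/(-25934336) = -48*(-1/25934336) = 3/1620896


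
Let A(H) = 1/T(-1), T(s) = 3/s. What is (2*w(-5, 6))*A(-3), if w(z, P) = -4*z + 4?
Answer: -16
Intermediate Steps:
A(H) = -⅓ (A(H) = 1/(3/(-1)) = 1/(3*(-1)) = 1/(-3) = -⅓)
w(z, P) = 4 - 4*z
(2*w(-5, 6))*A(-3) = (2*(4 - 4*(-5)))*(-⅓) = (2*(4 + 20))*(-⅓) = (2*24)*(-⅓) = 48*(-⅓) = -16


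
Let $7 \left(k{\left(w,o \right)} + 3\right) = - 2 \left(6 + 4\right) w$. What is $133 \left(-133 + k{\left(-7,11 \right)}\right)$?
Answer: $-15428$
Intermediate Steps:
$k{\left(w,o \right)} = -3 - \frac{20 w}{7}$ ($k{\left(w,o \right)} = -3 + \frac{- 2 \left(6 + 4\right) w}{7} = -3 + \frac{\left(-2\right) 10 w}{7} = -3 + \frac{\left(-20\right) w}{7} = -3 - \frac{20 w}{7}$)
$133 \left(-133 + k{\left(-7,11 \right)}\right) = 133 \left(-133 - -17\right) = 133 \left(-133 + \left(-3 + 20\right)\right) = 133 \left(-133 + 17\right) = 133 \left(-116\right) = -15428$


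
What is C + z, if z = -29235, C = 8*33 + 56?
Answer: -28915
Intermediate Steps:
C = 320 (C = 264 + 56 = 320)
C + z = 320 - 29235 = -28915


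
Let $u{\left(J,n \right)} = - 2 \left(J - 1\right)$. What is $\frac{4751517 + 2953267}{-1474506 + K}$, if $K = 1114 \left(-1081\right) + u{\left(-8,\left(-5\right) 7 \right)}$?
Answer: $- \frac{3852392}{1339361} \approx -2.8763$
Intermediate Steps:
$u{\left(J,n \right)} = 2 - 2 J$ ($u{\left(J,n \right)} = - 2 \left(-1 + J\right) = 2 - 2 J$)
$K = -1204216$ ($K = 1114 \left(-1081\right) + \left(2 - -16\right) = -1204234 + \left(2 + 16\right) = -1204234 + 18 = -1204216$)
$\frac{4751517 + 2953267}{-1474506 + K} = \frac{4751517 + 2953267}{-1474506 - 1204216} = \frac{7704784}{-2678722} = 7704784 \left(- \frac{1}{2678722}\right) = - \frac{3852392}{1339361}$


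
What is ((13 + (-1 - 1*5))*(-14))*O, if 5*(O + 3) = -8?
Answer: 2254/5 ≈ 450.80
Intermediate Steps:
O = -23/5 (O = -3 + (⅕)*(-8) = -3 - 8/5 = -23/5 ≈ -4.6000)
((13 + (-1 - 1*5))*(-14))*O = ((13 + (-1 - 1*5))*(-14))*(-23/5) = ((13 + (-1 - 5))*(-14))*(-23/5) = ((13 - 6)*(-14))*(-23/5) = (7*(-14))*(-23/5) = -98*(-23/5) = 2254/5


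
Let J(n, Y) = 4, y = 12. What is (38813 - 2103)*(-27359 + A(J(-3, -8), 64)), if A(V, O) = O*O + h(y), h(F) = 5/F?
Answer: -5123816605/6 ≈ -8.5397e+8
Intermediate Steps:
A(V, O) = 5/12 + O² (A(V, O) = O*O + 5/12 = O² + 5*(1/12) = O² + 5/12 = 5/12 + O²)
(38813 - 2103)*(-27359 + A(J(-3, -8), 64)) = (38813 - 2103)*(-27359 + (5/12 + 64²)) = 36710*(-27359 + (5/12 + 4096)) = 36710*(-27359 + 49157/12) = 36710*(-279151/12) = -5123816605/6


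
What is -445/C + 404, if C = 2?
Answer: 363/2 ≈ 181.50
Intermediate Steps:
-445/C + 404 = -445/2 + 404 = 363/2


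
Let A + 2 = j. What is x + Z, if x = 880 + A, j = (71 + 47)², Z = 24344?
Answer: 39146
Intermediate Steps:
j = 13924 (j = 118² = 13924)
A = 13922 (A = -2 + 13924 = 13922)
x = 14802 (x = 880 + 13922 = 14802)
x + Z = 14802 + 24344 = 39146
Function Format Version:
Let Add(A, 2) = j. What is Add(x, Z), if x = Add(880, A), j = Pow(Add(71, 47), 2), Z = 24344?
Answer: 39146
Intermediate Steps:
j = 13924 (j = Pow(118, 2) = 13924)
A = 13922 (A = Add(-2, 13924) = 13922)
x = 14802 (x = Add(880, 13922) = 14802)
Add(x, Z) = Add(14802, 24344) = 39146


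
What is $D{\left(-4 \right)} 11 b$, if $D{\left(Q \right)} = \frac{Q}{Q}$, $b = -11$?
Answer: $-121$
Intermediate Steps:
$D{\left(Q \right)} = 1$
$D{\left(-4 \right)} 11 b = 1 \cdot 11 \left(-11\right) = 11 \left(-11\right) = -121$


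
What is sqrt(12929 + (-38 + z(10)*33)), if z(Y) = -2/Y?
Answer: 3*sqrt(35790)/5 ≈ 113.51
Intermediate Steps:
sqrt(12929 + (-38 + z(10)*33)) = sqrt(12929 + (-38 - 2/10*33)) = sqrt(12929 + (-38 - 2*1/10*33)) = sqrt(12929 + (-38 - 1/5*33)) = sqrt(12929 + (-38 - 33/5)) = sqrt(12929 - 223/5) = sqrt(64422/5) = 3*sqrt(35790)/5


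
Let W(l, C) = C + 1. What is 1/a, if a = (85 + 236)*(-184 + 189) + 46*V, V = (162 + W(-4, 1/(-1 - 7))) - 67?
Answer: 4/24061 ≈ 0.00016624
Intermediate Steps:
W(l, C) = 1 + C
V = 767/8 (V = (162 + (1 + 1/(-1 - 7))) - 67 = (162 + (1 + 1/(-8))) - 67 = (162 + (1 - 1/8)) - 67 = (162 + 7/8) - 67 = 1303/8 - 67 = 767/8 ≈ 95.875)
a = 24061/4 (a = (85 + 236)*(-184 + 189) + 46*(767/8) = 321*5 + 17641/4 = 1605 + 17641/4 = 24061/4 ≈ 6015.3)
1/a = 1/(24061/4) = 4/24061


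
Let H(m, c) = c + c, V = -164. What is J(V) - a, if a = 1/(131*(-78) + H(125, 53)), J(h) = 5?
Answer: 50561/10112 ≈ 5.0001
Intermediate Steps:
H(m, c) = 2*c
a = -1/10112 (a = 1/(131*(-78) + 2*53) = 1/(-10218 + 106) = 1/(-10112) = -1/10112 ≈ -9.8892e-5)
J(V) - a = 5 - 1*(-1/10112) = 5 + 1/10112 = 50561/10112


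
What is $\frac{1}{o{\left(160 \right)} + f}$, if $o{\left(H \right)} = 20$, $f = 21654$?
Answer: $\frac{1}{21674} \approx 4.6138 \cdot 10^{-5}$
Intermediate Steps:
$\frac{1}{o{\left(160 \right)} + f} = \frac{1}{20 + 21654} = \frac{1}{21674}$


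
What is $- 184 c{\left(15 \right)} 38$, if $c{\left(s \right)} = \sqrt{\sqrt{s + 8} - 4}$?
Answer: $- 6992 \sqrt{-4 + \sqrt{23}} \approx -6237.5$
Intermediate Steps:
$c{\left(s \right)} = \sqrt{-4 + \sqrt{8 + s}}$ ($c{\left(s \right)} = \sqrt{\sqrt{8 + s} - 4} = \sqrt{-4 + \sqrt{8 + s}}$)
$- 184 c{\left(15 \right)} 38 = - 184 \sqrt{-4 + \sqrt{8 + 15}} \cdot 38 = - 184 \sqrt{-4 + \sqrt{23}} \cdot 38 = - 6992 \sqrt{-4 + \sqrt{23}}$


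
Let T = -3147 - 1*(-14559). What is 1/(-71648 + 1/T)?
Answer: -11412/817646975 ≈ -1.3957e-5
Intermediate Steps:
T = 11412 (T = -3147 + 14559 = 11412)
1/(-71648 + 1/T) = 1/(-71648 + 1/11412) = 1/(-817646975/11412) = -11412/817646975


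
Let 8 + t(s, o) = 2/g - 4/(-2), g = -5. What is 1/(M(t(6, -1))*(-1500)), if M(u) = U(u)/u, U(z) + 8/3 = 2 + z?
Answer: -4/6625 ≈ -0.00060377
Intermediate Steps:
U(z) = -⅔ + z (U(z) = -8/3 + (2 + z) = -⅔ + z)
t(s, o) = -32/5 (t(s, o) = -8 + (2/(-5) - 4/(-2)) = -8 + (2*(-⅕) - 4*(-½)) = -8 + (-⅖ + 2) = -8 + 8/5 = -32/5)
M(u) = (-⅔ + u)/u
1/(M(t(6, -1))*(-1500)) = 1/(((-⅔ - 32/5)/(-32/5))*(-1500)) = 1/(-5/32*(-106/15)*(-1500)) = 1/((53/48)*(-1500)) = 1/(-6625/4) = -4/6625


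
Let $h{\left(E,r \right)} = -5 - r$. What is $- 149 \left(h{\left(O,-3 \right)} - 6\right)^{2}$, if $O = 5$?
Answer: $-9536$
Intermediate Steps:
$- 149 \left(h{\left(O,-3 \right)} - 6\right)^{2} = - 149 \left(\left(-5 - -3\right) - 6\right)^{2} = - 149 \left(\left(-5 + 3\right) - 6\right)^{2} = - 149 \left(-2 - 6\right)^{2} = - 149 \left(-8\right)^{2} = \left(-149\right) 64 = -9536$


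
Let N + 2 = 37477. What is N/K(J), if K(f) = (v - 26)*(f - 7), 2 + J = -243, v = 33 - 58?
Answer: 37475/12852 ≈ 2.9159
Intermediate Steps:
v = -25
J = -245 (J = -2 - 243 = -245)
N = 37475 (N = -2 + 37477 = 37475)
K(f) = 357 - 51*f (K(f) = (-25 - 26)*(f - 7) = -51*(-7 + f) = 357 - 51*f)
N/K(J) = 37475/(357 - 51*(-245)) = 37475/(357 + 12495) = 37475/12852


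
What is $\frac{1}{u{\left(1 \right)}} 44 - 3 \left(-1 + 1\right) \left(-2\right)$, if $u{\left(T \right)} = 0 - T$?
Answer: $0$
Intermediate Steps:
$u{\left(T \right)} = - T$
$\frac{1}{u{\left(1 \right)}} 44 - 3 \left(-1 + 1\right) \left(-2\right) = \frac{1}{\left(-1\right) 1} \cdot 44 - 3 \left(-1 + 1\right) \left(-2\right) = \frac{1}{-1} \cdot 44 \left(-3\right) 0 \left(-2\right) = \left(-1\right) 44 \cdot 0 \left(-2\right) = \left(-44\right) 0 = 0$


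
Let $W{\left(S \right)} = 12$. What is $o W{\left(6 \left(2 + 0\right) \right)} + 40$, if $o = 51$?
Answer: $652$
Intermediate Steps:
$o W{\left(6 \left(2 + 0\right) \right)} + 40 = 51 \cdot 12 + 40 = 612 + 40 = 652$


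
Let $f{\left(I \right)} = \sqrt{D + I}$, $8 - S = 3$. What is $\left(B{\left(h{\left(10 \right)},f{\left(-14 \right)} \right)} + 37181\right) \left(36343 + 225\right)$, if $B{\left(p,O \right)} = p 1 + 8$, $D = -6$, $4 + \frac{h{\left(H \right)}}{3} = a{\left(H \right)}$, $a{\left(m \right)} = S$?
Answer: $1360037056$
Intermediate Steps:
$S = 5$ ($S = 8 - 3 = 5$)
$a{\left(m \right)} = 5$
$h{\left(H \right)} = 3$ ($h{\left(H \right)} = -12 + 3 \cdot 5 = -12 + 15 = 3$)
$f{\left(I \right)} = \sqrt{-6 + I}$
$B{\left(p,O \right)} = 8 + p$ ($B{\left(p,O \right)} = p + 8 = 8 + p$)
$\left(B{\left(h{\left(10 \right)},f{\left(-14 \right)} \right)} + 37181\right) \left(36343 + 225\right) = \left(\left(8 + 3\right) + 37181\right) \left(36343 + 225\right) = \left(11 + 37181\right) 36568 = 37192 \cdot 36568 = 1360037056$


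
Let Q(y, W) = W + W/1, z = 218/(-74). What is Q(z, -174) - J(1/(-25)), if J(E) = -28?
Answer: -320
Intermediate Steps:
z = -109/37 (z = 218*(-1/74) = -109/37 ≈ -2.9459)
Q(y, W) = 2*W (Q(y, W) = W + 1*W = W + W = 2*W)
Q(z, -174) - J(1/(-25)) = 2*(-174) - 1*(-28) = -348 + 28 = -320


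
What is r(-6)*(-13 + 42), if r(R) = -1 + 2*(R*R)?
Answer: 2059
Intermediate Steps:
r(R) = -1 + 2*R²
r(-6)*(-13 + 42) = (-1 + 2*(-6)²)*(-13 + 42) = (-1 + 2*36)*29 = (-1 + 72)*29 = 71*29 = 2059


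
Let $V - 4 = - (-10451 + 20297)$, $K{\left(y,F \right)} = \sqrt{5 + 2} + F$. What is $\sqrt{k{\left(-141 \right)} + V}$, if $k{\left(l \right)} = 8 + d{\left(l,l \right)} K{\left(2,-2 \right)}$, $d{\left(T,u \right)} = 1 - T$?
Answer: $\sqrt{-10118 + 142 \sqrt{7}} \approx 98.703 i$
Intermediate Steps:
$K{\left(y,F \right)} = F + \sqrt{7}$ ($K{\left(y,F \right)} = \sqrt{7} + F = F + \sqrt{7}$)
$V = -9842$ ($V = 4 - \left(-10451 + 20297\right) = 4 - 9846 = -9842$)
$k{\left(l \right)} = 8 + \left(1 - l\right) \left(-2 + \sqrt{7}\right)$
$\sqrt{k{\left(-141 \right)} + V} = \sqrt{\left(8 + \left(-1 - 141\right) \left(2 - \sqrt{7}\right)\right) - 9842} = \sqrt{\left(8 - 142 \left(2 - \sqrt{7}\right)\right) - 9842} = \sqrt{\left(8 - \left(284 - 142 \sqrt{7}\right)\right) - 9842} = \sqrt{\left(-276 + 142 \sqrt{7}\right) - 9842} = \sqrt{-10118 + 142 \sqrt{7}}$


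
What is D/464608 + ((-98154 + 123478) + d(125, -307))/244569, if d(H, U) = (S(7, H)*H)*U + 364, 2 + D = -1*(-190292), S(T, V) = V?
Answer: -1085096307343/56814356976 ≈ -19.099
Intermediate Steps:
D = 190290 (D = -2 - 1*(-190292) = -2 + 190292 = 190290)
d(H, U) = 364 + U*H² (d(H, U) = (H*H)*U + 364 = H²*U + 364 = U*H² + 364 = 364 + U*H²)
D/464608 + ((-98154 + 123478) + d(125, -307))/244569 = 190290/464608 + ((-98154 + 123478) + (364 - 307*125²))/244569 = 190290*(1/464608) + (25324 + (364 - 307*15625))*(1/244569) = 95145/232304 + (25324 + (364 - 4796875))*(1/244569) = 95145/232304 + (25324 - 4796511)*(1/244569) = 95145/232304 - 4771187*1/244569 = 95145/232304 - 4771187/244569 = -1085096307343/56814356976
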